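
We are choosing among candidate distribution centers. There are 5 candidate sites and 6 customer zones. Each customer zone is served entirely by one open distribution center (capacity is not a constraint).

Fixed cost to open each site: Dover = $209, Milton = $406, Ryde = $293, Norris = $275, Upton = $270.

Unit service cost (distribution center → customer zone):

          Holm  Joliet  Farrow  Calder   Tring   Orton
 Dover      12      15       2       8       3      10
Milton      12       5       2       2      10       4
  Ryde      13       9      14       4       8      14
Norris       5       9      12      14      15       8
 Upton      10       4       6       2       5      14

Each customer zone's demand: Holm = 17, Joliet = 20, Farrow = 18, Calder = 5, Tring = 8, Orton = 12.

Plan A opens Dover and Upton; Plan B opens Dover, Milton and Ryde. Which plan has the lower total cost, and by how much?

Plan A is cheaper by 411.

Plan A: {Dover, Upton}: Holm→Upton 10·17=170, Joliet→Upton 4·20=80, Farrow→Dover 2·18=36, Calder→Upton 2·5=10, Tring→Dover 3·8=24, Orton→Dover 10·12=120. Service 440; fixed 479; total 919.
Plan B: {Dover, Milton, Ryde}: Holm→Dover 12·17=204, Joliet→Milton 5·20=100, Farrow→Dover 2·18=36, Calder→Milton 2·5=10, Tring→Dover 3·8=24, Orton→Milton 4·12=48. Service 422; fixed 908; total 1330.
Difference: |919 − 1330| = 411.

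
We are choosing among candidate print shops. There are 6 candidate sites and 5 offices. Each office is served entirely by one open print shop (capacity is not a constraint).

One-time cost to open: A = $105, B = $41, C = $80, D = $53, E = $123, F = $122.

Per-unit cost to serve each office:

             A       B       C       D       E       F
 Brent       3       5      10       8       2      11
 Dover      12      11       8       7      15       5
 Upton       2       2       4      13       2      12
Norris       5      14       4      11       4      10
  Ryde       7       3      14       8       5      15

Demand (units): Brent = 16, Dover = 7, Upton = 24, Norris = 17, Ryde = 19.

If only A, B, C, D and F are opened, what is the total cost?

Total cost: 657

Each office is assigned to its cheapest site among the open ones.
{A, B, C, D, F}: Brent→A 3·16=48, Dover→F 5·7=35, Upton→A 2·24=48, Norris→C 4·17=68, Ryde→B 3·19=57. Service 256; fixed 401; total 657.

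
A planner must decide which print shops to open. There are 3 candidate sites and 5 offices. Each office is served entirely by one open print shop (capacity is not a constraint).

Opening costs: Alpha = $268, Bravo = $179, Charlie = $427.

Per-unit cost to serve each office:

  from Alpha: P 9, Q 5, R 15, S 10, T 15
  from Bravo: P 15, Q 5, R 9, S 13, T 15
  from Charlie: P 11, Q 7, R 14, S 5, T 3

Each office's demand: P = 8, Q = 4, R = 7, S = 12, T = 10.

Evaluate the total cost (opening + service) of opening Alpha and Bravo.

Each office is assigned to its cheapest site among the open ones.
{Alpha, Bravo}: P→Alpha 9·8=72, Q→Alpha 5·4=20, R→Bravo 9·7=63, S→Alpha 10·12=120, T→Alpha 15·10=150. Service 425; fixed 447; total 872.

Total cost: 872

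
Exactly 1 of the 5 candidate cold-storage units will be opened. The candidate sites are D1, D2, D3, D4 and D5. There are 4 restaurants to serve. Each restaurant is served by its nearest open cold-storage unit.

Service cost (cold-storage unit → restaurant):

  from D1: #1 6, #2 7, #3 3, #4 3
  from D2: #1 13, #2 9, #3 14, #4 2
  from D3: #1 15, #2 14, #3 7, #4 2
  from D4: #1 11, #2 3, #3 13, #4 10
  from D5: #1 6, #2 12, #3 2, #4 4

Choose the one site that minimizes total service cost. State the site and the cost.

Choose D1 only; total service cost 19.

With exactly 1 open, each restaurant uses its cheapest among the chosen.
{D1}: #1→D1 6, #2→D1 7, #3→D1 3, #4→D1 3. Service cost 19.
{D5}: service cost 24
{D4}: service cost 37
Among all 5 size-1 choices, {D1} is lowest.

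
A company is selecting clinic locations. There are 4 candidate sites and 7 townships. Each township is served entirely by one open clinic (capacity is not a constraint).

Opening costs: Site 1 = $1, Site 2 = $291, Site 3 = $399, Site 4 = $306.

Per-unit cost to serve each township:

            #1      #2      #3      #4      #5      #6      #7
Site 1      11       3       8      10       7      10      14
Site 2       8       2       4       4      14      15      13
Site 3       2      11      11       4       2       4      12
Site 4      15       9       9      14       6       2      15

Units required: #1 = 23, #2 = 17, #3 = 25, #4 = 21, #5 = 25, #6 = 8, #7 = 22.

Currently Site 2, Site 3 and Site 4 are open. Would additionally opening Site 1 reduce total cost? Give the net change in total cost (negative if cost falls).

Current service cost with {Site 2, Site 3, Site 4}: 594.
Adding Site 1: each township re-picks its cheapest; new service cost 594, saving 0.
Extra fixed cost: 1. Net change = 1 − 0 = 1.
(Totals: 1590 → 1591.)

No — net change +1 (cost rises by 1).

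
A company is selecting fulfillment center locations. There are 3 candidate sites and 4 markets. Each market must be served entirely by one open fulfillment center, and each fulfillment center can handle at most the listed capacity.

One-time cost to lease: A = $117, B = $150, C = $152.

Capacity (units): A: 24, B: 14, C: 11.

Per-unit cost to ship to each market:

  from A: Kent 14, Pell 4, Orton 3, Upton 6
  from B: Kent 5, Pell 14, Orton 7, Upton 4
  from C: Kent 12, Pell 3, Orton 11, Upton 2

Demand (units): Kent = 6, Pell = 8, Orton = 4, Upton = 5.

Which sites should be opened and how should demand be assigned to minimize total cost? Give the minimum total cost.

Minimum total cost: 275

Open {A}: Kent→A 14·6=84, Pell→A 4·8=32, Orton→A 3·4=12, Upton→A 6·5=30.
Loads: A carries 23/24. Service 158; fixed 117; total 275.
Next best feasible plan costs 361.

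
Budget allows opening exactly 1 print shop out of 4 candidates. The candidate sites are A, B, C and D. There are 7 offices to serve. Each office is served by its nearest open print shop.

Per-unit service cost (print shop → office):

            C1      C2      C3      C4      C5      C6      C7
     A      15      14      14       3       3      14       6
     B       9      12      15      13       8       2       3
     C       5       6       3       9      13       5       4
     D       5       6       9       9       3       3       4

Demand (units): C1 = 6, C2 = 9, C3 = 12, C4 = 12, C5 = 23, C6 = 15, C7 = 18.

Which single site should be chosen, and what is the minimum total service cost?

With exactly 1 open, each office uses its cheapest among the chosen.
{D}: C1→D 5·6=30, C2→D 6·9=54, C3→D 9·12=108, C4→D 9·12=108, C5→D 3·23=69, C6→D 3·15=45, C7→D 4·18=72. Service cost 486.
{C}: service cost 674
{B}: service cost 766
Among all 4 size-1 choices, {D} is lowest.

Choose D only; total service cost 486.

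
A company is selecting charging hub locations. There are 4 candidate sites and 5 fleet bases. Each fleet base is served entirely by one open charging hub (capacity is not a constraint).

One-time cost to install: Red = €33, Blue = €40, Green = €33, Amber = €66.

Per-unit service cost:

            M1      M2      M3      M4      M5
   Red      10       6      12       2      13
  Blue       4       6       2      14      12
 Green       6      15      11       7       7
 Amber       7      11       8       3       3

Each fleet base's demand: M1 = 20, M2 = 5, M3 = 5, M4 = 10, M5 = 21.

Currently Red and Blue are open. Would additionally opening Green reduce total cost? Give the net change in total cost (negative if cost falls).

Yes — net change −72 (cost falls by 72).

Current service cost with {Red, Blue}: 392.
Adding Green: each fleet base re-picks its cheapest; new service cost 287, saving 105.
Extra fixed cost: 33. Net change = 33 − 105 = -72.
(Totals: 465 → 393.)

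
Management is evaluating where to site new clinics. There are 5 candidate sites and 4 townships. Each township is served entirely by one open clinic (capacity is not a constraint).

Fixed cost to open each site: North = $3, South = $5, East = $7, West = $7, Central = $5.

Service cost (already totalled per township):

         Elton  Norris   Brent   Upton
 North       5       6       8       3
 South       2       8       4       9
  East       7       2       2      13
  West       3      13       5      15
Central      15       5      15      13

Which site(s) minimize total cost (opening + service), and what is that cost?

Open North and East; minimum total cost 22.

For any fixed open set, each township goes to its cheapest open site; total = fixed + service.
{North, East}: Elton→North 5, Norris→East 2, Brent→East 2, Upton→North 3. Service 12; fixed 10; total 22.
{North, South}: Elton→South 2, Norris→North 6, Brent→South 4, Upton→North 3. Service 15; fixed 8; total 23.
{North, South, East}: service 9 + fixed 15 = 24
{North, South, East, West, Central}: Elton→South 2, Norris→East 2, Brent→East 2, Upton→North 3. Service 9; fixed 27; total 36.
No other subset beats 22.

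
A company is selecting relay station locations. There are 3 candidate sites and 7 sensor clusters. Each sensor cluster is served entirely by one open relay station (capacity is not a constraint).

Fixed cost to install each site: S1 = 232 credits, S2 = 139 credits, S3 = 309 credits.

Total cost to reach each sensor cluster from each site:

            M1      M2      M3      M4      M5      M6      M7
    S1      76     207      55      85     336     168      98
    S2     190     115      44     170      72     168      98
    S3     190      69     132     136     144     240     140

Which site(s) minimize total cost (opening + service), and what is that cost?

For any fixed open set, each sensor cluster goes to its cheapest open site; total = fixed + service.
{S2}: M1→S2 190, M2→S2 115, M3→S2 44, M4→S2 170, M5→S2 72, M6→S2 168, M7→S2 98. Service 857; fixed 139; total 996.
{S1, S2}: M1→S1 76, M2→S2 115, M3→S2 44, M4→S1 85, M5→S2 72, M6→S1 168, M7→S1 98. Service 658; fixed 371; total 1029.
{S2, S3}: M1→S2 190, M2→S3 69, M3→S2 44, M4→S3 136, M5→S2 72, M6→S2 168, M7→S2 98. Service 777; fixed 448; total 1225.
{S1, S2, S3}: service 612 + fixed 680 = 1292
No other subset beats 996.

Open S2 only; minimum total cost 996.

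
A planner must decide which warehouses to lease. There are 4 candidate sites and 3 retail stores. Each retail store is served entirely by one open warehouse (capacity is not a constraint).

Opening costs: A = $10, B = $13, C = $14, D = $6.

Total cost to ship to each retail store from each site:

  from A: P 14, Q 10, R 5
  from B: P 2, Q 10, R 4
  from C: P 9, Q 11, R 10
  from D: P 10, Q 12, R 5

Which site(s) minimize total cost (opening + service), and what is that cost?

For any fixed open set, each retail store goes to its cheapest open site; total = fixed + service.
{B}: P→B 2, Q→B 10, R→B 4. Service 16; fixed 13; total 29.
{D}: P→D 10, Q→D 12, R→D 5. Service 27; fixed 6; total 33.
{B, D}: service 16 + fixed 19 = 35
{A, B, C, D}: P→B 2, Q→A 10, R→B 4. Service 16; fixed 43; total 59.
No other subset beats 29.

Open B only; minimum total cost 29.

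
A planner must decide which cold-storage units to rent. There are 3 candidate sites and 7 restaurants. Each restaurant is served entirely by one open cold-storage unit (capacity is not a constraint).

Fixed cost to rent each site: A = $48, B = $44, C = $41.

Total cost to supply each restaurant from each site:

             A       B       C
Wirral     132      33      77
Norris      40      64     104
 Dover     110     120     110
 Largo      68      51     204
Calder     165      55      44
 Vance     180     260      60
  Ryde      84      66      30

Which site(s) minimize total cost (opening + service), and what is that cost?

For any fixed open set, each restaurant goes to its cheapest open site; total = fixed + service.
{B, C}: Wirral→B 33, Norris→B 64, Dover→C 110, Largo→B 51, Calder→C 44, Vance→C 60, Ryde→C 30. Service 392; fixed 85; total 477.
{A, B, C}: service 368 + fixed 133 = 501
{A, C}: Wirral→C 77, Norris→A 40, Dover→A 110, Largo→A 68, Calder→C 44, Vance→C 60, Ryde→C 30. Service 429; fixed 89; total 518.
{C}: service 629 + fixed 41 = 670
No other subset beats 477.

Open B and C; minimum total cost 477.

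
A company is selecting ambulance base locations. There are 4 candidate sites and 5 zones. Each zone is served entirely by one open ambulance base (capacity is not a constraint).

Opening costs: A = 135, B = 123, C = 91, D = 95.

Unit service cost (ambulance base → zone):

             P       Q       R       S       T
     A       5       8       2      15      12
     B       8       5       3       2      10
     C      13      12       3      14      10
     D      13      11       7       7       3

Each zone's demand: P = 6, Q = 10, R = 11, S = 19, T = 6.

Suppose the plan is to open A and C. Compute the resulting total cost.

Each zone is assigned to its cheapest site among the open ones.
{A, C}: P→A 5·6=30, Q→A 8·10=80, R→A 2·11=22, S→C 14·19=266, T→C 10·6=60. Service 458; fixed 226; total 684.

Total cost: 684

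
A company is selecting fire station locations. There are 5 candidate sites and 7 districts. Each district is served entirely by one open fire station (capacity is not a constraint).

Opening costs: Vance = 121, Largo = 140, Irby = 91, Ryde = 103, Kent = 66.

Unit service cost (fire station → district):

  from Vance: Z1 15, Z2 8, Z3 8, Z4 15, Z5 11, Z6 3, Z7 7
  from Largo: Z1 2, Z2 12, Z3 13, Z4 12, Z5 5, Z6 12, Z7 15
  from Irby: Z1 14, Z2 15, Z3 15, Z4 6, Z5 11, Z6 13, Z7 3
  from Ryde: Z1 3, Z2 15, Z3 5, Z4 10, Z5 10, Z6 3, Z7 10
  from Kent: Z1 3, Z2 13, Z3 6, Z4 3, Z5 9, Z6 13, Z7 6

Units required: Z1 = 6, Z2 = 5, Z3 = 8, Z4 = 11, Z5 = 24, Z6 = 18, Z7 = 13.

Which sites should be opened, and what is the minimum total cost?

Open Ryde and Kent; minimum total cost 673.

For any fixed open set, each district goes to its cheapest open site; total = fixed + service.
{Ryde, Kent}: Z1→Ryde 3·6=18, Z2→Kent 13·5=65, Z3→Ryde 5·8=40, Z4→Kent 3·11=33, Z5→Kent 9·24=216, Z6→Ryde 3·18=54, Z7→Kent 6·13=78. Service 504; fixed 169; total 673.
{Vance, Kent}: service 487 + fixed 187 = 674
{Largo, Ryde, Kent}: Z1→Largo 2·6=12, Z2→Largo 12·5=60, Z3→Ryde 5·8=40, Z4→Kent 3·11=33, Z5→Largo 5·24=120, Z6→Ryde 3·18=54, Z7→Kent 6·13=78. Service 397; fixed 309; total 706.
{Vance, Largo, Irby, Ryde, Kent}: service 338 + fixed 521 = 859
No other subset beats 673.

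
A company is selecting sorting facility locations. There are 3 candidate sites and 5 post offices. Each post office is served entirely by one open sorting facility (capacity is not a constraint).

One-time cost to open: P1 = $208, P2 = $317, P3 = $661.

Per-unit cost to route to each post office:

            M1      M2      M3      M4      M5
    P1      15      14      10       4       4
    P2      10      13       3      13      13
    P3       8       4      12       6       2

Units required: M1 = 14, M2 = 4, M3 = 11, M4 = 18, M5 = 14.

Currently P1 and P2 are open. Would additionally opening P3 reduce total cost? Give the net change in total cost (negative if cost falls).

Current service cost with {P1, P2}: 353.
Adding P3: each post office re-picks its cheapest; new service cost 261, saving 92.
Extra fixed cost: 661. Net change = 661 − 92 = 569.
(Totals: 878 → 1447.)

No — net change +569 (cost rises by 569).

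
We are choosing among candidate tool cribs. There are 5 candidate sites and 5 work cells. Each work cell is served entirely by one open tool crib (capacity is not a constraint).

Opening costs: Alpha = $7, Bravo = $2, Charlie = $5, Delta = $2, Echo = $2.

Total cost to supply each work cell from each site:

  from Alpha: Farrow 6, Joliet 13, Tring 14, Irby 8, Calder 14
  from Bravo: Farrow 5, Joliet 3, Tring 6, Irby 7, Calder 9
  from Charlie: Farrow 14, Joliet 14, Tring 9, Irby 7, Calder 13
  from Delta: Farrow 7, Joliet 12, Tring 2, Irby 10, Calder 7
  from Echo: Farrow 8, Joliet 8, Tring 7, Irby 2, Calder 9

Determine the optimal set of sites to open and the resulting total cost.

Open Bravo, Delta and Echo; minimum total cost 25.

For any fixed open set, each work cell goes to its cheapest open site; total = fixed + service.
{Bravo, Delta, Echo}: Farrow→Bravo 5, Joliet→Bravo 3, Tring→Delta 2, Irby→Echo 2, Calder→Delta 7. Service 19; fixed 6; total 25.
{Bravo, Delta}: Farrow→Bravo 5, Joliet→Bravo 3, Tring→Delta 2, Irby→Bravo 7, Calder→Delta 7. Service 24; fixed 4; total 28.
{Bravo, Echo}: service 25 + fixed 4 = 29
{Alpha, Bravo, Charlie, Delta, Echo}: service 19 + fixed 18 = 37
No other subset beats 25.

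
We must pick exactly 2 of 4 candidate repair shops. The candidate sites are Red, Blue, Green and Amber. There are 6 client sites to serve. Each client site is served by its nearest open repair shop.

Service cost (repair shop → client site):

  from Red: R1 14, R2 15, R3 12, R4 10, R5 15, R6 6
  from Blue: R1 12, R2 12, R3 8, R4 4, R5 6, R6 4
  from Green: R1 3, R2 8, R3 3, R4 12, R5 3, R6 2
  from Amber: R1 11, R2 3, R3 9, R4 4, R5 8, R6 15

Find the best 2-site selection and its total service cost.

With exactly 2 open, each client site uses its cheapest among the chosen.
{Green, Amber}: R1→Green 3, R2→Amber 3, R3→Green 3, R4→Amber 4, R5→Green 3, R6→Green 2. Service cost 18.
{Blue, Green}: service cost 23
{Red, Green}: service cost 29
Among all 6 size-2 choices, {Green, Amber} is lowest.

Choose Green and Amber; total service cost 18.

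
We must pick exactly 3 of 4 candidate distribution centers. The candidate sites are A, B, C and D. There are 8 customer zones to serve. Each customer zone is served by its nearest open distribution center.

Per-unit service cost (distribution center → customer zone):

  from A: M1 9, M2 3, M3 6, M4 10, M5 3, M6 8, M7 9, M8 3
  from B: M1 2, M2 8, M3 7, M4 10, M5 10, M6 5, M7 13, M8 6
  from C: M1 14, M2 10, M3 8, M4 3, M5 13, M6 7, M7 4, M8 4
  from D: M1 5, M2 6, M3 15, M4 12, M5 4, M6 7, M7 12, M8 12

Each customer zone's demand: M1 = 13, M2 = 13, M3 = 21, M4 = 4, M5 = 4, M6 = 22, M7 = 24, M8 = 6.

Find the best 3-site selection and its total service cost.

With exactly 3 open, each customer zone uses its cheapest among the chosen.
{A, B, C}: M1→B 2·13=26, M2→A 3·13=39, M3→A 6·21=126, M4→C 3·4=12, M5→A 3·4=12, M6→B 5·22=110, M7→C 4·24=96, M8→A 3·6=18. Service cost 439.
{B, C, D}: service cost 509
{A, C, D}: service cost 522
Among all 4 size-3 choices, {A, B, C} is lowest.

Choose A, B and C; total service cost 439.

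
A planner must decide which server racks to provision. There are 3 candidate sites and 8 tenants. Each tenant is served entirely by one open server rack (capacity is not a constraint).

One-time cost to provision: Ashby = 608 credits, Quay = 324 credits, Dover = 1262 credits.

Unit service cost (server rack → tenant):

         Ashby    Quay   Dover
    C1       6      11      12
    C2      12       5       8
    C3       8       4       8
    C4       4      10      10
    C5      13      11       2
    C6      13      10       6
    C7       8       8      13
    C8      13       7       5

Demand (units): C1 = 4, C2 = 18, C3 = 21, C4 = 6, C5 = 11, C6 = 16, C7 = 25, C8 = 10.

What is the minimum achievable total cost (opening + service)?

Minimum total cost: 1153

For any fixed open set, each tenant goes to its cheapest open site; total = fixed + service.
{Quay}: C1→Quay 11·4=44, C2→Quay 5·18=90, C3→Quay 4·21=84, C4→Quay 10·6=60, C5→Quay 11·11=121, C6→Quay 10·16=160, C7→Quay 8·25=200, C8→Quay 7·10=70. Service 829; fixed 324; total 1153.
{Ashby, Quay}: service 773 + fixed 932 = 1705
{Ashby}: service 1113 + fixed 608 = 1721
{Ashby, Quay, Dover}: C1→Ashby 6·4=24, C2→Quay 5·18=90, C3→Quay 4·21=84, C4→Ashby 4·6=24, C5→Dover 2·11=22, C6→Dover 6·16=96, C7→Ashby 8·25=200, C8→Dover 5·10=50. Service 590; fixed 2194; total 2784.
No other subset beats 1153.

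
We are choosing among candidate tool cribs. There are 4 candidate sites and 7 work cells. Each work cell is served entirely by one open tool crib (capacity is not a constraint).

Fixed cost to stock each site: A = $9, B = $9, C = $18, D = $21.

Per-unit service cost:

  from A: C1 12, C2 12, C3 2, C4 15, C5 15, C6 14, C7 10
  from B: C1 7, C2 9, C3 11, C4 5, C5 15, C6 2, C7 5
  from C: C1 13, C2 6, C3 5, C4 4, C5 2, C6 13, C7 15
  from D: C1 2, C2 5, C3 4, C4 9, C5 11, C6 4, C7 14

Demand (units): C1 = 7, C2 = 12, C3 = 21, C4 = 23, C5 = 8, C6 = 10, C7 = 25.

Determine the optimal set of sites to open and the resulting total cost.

For any fixed open set, each work cell goes to its cheapest open site; total = fixed + service.
{A, B, C, D}: C1→D 2·7=14, C2→D 5·12=60, C3→A 2·21=42, C4→C 4·23=92, C5→C 2·8=16, C6→B 2·10=20, C7→B 5·25=125. Service 369; fixed 57; total 426.
{A, B, C}: service 416 + fixed 36 = 452
{B, C, D}: service 411 + fixed 48 = 459
{A}: C1→A 12·7=84, C2→A 12·12=144, C3→A 2·21=42, C4→A 15·23=345, C5→A 15·8=120, C6→A 14·10=140, C7→A 10·25=250. Service 1125; fixed 9; total 1134.
No other subset beats 426.

Open A, B, C and D; minimum total cost 426.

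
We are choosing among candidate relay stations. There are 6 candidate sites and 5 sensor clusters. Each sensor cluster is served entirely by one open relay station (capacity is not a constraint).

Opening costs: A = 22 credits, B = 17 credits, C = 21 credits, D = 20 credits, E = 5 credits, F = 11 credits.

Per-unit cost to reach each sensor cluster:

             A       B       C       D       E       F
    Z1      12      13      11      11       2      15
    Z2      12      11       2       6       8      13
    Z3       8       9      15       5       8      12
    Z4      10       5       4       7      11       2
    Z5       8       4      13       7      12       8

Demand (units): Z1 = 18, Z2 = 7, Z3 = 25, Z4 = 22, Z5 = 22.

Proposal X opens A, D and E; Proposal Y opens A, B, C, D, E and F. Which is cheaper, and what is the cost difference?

Proposal Y is cheaper by 155.

Proposal X: {A, D, E}: Z1→E 2·18=36, Z2→D 6·7=42, Z3→D 5·25=125, Z4→D 7·22=154, Z5→D 7·22=154. Service 511; fixed 47; total 558.
Proposal Y: {A, B, C, D, E, F}: Z1→E 2·18=36, Z2→C 2·7=14, Z3→D 5·25=125, Z4→F 2·22=44, Z5→B 4·22=88. Service 307; fixed 96; total 403.
Difference: |558 − 403| = 155.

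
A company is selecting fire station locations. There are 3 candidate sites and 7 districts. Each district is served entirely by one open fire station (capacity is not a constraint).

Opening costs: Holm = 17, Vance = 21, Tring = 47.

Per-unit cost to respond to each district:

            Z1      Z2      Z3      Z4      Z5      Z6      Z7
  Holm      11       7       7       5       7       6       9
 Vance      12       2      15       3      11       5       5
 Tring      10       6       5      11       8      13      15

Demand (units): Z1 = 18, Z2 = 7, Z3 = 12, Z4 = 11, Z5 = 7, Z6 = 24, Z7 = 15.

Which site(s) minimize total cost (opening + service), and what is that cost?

Open Vance and Tring; minimum total cost 606.

For any fixed open set, each district goes to its cheapest open site; total = fixed + service.
{Vance, Tring}: Z1→Tring 10·18=180, Z2→Vance 2·7=14, Z3→Tring 5·12=60, Z4→Vance 3·11=33, Z5→Tring 8·7=56, Z6→Vance 5·24=120, Z7→Vance 5·15=75. Service 538; fixed 68; total 606.
{Holm, Vance}: service 573 + fixed 38 = 611
{Holm, Vance, Tring}: Z1→Tring 10·18=180, Z2→Vance 2·7=14, Z3→Tring 5·12=60, Z4→Vance 3·11=33, Z5→Holm 7·7=49, Z6→Vance 5·24=120, Z7→Vance 5·15=75. Service 531; fixed 85; total 616.
{Holm}: Z1→Holm 11·18=198, Z2→Holm 7·7=49, Z3→Holm 7·12=84, Z4→Holm 5·11=55, Z5→Holm 7·7=49, Z6→Holm 6·24=144, Z7→Holm 9·15=135. Service 714; fixed 17; total 731.
No other subset beats 606.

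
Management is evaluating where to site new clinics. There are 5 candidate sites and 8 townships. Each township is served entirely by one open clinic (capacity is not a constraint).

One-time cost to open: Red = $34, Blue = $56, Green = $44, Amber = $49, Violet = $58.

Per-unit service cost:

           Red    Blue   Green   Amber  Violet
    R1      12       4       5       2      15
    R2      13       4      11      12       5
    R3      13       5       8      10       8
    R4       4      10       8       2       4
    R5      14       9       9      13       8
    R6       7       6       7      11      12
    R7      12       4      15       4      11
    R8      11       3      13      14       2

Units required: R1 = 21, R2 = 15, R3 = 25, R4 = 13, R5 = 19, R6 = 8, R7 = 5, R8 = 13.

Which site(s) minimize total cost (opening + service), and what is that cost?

Open Blue and Amber; minimum total cost 636.

For any fixed open set, each township goes to its cheapest open site; total = fixed + service.
{Blue, Amber}: R1→Amber 2·21=42, R2→Blue 4·15=60, R3→Blue 5·25=125, R4→Amber 2·13=26, R5→Blue 9·19=171, R6→Blue 6·8=48, R7→Blue 4·5=20, R8→Blue 3·13=39. Service 531; fixed 105; total 636.
{Blue, Amber, Violet}: service 499 + fixed 163 = 662
{Red, Blue, Amber}: R1→Amber 2·21=42, R2→Blue 4·15=60, R3→Blue 5·25=125, R4→Amber 2·13=26, R5→Blue 9·19=171, R6→Blue 6·8=48, R7→Blue 4·5=20, R8→Blue 3·13=39. Service 531; fixed 139; total 670.
{Red, Blue, Green, Amber, Violet}: service 499 + fixed 241 = 740
No other subset beats 636.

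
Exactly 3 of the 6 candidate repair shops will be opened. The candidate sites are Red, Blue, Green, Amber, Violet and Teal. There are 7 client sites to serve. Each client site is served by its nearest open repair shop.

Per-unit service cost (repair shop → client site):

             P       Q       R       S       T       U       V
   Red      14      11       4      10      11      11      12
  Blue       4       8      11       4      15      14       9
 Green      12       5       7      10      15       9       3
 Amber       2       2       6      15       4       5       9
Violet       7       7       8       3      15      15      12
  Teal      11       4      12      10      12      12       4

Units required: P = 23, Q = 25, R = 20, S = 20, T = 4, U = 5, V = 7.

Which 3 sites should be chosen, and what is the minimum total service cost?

Choose Green, Amber and Violet; total service cost 338.

With exactly 3 open, each client site uses its cheapest among the chosen.
{Green, Amber, Violet}: P→Amber 2·23=46, Q→Amber 2·25=50, R→Amber 6·20=120, S→Violet 3·20=60, T→Amber 4·4=16, U→Amber 5·5=25, V→Green 3·7=21. Service cost 338.
{Red, Amber, Violet}: service cost 340
{Amber, Violet, Teal}: service cost 345
Among all 20 size-3 choices, {Green, Amber, Violet} is lowest.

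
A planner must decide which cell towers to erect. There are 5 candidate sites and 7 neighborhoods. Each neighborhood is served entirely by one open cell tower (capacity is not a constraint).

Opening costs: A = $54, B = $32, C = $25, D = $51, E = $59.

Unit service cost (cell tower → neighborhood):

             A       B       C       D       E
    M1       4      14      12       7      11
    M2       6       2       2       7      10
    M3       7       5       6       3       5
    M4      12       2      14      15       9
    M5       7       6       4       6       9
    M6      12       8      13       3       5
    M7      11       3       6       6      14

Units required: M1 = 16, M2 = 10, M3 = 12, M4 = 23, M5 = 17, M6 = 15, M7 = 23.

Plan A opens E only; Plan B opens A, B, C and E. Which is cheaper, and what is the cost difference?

Plan A: {E}: M1→E 11·16=176, M2→E 10·10=100, M3→E 5·12=60, M4→E 9·23=207, M5→E 9·17=153, M6→E 5·15=75, M7→E 14·23=322. Service 1093; fixed 59; total 1152.
Plan B: {A, B, C, E}: M1→A 4·16=64, M2→B 2·10=20, M3→B 5·12=60, M4→B 2·23=46, M5→C 4·17=68, M6→E 5·15=75, M7→B 3·23=69. Service 402; fixed 170; total 572.
Difference: |1152 − 572| = 580.

Plan B is cheaper by 580.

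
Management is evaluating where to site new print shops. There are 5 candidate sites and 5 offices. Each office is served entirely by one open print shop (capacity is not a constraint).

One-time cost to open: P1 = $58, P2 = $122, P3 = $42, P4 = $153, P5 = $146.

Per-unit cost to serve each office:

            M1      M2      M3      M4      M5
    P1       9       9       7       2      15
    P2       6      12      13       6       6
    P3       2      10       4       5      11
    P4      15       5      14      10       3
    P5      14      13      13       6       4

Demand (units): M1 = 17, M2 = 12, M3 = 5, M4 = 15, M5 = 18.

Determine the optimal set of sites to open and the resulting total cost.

For any fixed open set, each office goes to its cheapest open site; total = fixed + service.
{P3, P4}: M1→P3 2·17=34, M2→P4 5·12=60, M3→P3 4·5=20, M4→P3 5·15=75, M5→P4 3·18=54. Service 243; fixed 195; total 438.
{P1, P3, P4}: service 198 + fixed 253 = 451
{P3}: M1→P3 2·17=34, M2→P3 10·12=120, M3→P3 4·5=20, M4→P3 5·15=75, M5→P3 11·18=198. Service 447; fixed 42; total 489.
{P1, P2, P3, P4, P5}: service 198 + fixed 521 = 719
No other subset beats 438.

Open P3 and P4; minimum total cost 438.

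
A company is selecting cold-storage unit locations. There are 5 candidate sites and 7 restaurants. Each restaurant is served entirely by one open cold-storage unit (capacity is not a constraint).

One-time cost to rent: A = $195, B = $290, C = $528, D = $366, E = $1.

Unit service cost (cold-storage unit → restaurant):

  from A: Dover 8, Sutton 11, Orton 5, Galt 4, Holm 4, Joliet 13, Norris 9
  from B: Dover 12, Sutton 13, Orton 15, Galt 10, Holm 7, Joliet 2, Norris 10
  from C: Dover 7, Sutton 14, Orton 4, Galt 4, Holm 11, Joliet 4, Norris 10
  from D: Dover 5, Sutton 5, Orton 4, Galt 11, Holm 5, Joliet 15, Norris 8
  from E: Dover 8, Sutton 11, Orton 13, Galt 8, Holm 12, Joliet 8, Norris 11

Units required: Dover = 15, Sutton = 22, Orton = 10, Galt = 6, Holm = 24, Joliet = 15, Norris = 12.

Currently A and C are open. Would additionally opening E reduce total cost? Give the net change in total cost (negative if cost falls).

Current service cost with {A, C}: 675.
Adding E: each restaurant re-picks its cheapest; new service cost 675, saving 0.
Extra fixed cost: 1. Net change = 1 − 0 = 1.
(Totals: 1398 → 1399.)

No — net change +1 (cost rises by 1).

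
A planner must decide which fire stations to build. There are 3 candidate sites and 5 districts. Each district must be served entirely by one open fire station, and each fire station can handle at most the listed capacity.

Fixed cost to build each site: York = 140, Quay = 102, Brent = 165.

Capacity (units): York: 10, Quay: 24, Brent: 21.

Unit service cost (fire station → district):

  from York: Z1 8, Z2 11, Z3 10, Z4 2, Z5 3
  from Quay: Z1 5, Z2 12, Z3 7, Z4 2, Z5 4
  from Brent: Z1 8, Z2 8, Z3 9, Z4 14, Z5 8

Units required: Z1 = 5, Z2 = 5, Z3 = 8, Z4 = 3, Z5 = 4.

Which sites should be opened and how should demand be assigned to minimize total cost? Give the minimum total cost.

Minimum total cost: 396

Open {York, Quay}: Z1→Quay 5·5=25, Z2→York 11·5=55, Z3→Quay 7·8=56, Z4→Quay 2·3=6, Z5→York 3·4=12.
Loads: York carries 9/10, Quay carries 16/24. Service 154; fixed 242; total 396.
Next best feasible plan costs 400.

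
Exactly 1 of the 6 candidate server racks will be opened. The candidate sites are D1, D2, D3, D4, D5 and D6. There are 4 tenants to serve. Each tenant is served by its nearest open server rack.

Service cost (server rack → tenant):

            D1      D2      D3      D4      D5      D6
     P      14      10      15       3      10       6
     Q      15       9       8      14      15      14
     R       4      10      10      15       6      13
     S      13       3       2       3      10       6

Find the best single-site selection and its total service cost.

With exactly 1 open, each tenant uses its cheapest among the chosen.
{D2}: P→D2 10, Q→D2 9, R→D2 10, S→D2 3. Service cost 32.
{D3}: service cost 35
{D4}: service cost 35
Among all 6 size-1 choices, {D2} is lowest.

Choose D2 only; total service cost 32.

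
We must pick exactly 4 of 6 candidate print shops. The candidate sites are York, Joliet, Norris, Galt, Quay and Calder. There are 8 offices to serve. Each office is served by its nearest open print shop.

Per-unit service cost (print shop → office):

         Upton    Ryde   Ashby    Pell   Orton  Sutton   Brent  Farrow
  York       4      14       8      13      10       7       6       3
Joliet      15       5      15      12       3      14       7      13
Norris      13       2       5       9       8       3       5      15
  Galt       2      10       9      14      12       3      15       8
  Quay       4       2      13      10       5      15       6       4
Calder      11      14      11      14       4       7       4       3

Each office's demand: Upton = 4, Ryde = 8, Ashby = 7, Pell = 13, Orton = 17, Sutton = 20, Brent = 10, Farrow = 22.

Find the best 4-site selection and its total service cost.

Choose Joliet, Norris, Galt and Calder; total service cost 393.

With exactly 4 open, each office uses its cheapest among the chosen.
{Joliet, Norris, Galt, Calder}: Upton→Galt 2·4=8, Ryde→Norris 2·8=16, Ashby→Norris 5·7=35, Pell→Norris 9·13=117, Orton→Joliet 3·17=51, Sutton→Norris 3·20=60, Brent→Calder 4·10=40, Farrow→Calder 3·22=66. Service cost 393.
{York, Joliet, Norris, Calder}: service cost 401
{Joliet, Norris, Quay, Calder}: service cost 401
Among all 15 size-4 choices, {Joliet, Norris, Galt, Calder} is lowest.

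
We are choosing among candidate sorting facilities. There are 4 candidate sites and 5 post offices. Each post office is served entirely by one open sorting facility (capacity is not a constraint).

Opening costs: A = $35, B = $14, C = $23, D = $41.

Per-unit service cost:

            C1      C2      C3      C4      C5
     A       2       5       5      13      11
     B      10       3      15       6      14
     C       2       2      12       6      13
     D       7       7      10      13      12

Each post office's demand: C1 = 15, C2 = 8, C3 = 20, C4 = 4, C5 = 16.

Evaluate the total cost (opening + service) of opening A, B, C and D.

Total cost: 459

Each post office is assigned to its cheapest site among the open ones.
{A, B, C, D}: C1→A 2·15=30, C2→C 2·8=16, C3→A 5·20=100, C4→B 6·4=24, C5→A 11·16=176. Service 346; fixed 113; total 459.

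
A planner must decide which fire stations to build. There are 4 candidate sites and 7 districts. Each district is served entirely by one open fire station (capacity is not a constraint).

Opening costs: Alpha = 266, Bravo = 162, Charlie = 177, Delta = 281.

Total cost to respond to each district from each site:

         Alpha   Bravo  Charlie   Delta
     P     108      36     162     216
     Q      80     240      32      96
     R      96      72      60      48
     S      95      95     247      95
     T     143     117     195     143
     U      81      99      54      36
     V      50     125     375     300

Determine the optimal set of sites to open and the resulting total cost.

For any fixed open set, each district goes to its cheapest open site; total = fixed + service.
{Bravo, Charlie}: P→Bravo 36, Q→Charlie 32, R→Charlie 60, S→Bravo 95, T→Bravo 117, U→Charlie 54, V→Bravo 125. Service 519; fixed 339; total 858.
{Alpha}: service 653 + fixed 266 = 919
{Bravo}: service 784 + fixed 162 = 946
{Alpha, Bravo, Charlie, Delta}: service 414 + fixed 886 = 1300
No other subset beats 858.

Open Bravo and Charlie; minimum total cost 858.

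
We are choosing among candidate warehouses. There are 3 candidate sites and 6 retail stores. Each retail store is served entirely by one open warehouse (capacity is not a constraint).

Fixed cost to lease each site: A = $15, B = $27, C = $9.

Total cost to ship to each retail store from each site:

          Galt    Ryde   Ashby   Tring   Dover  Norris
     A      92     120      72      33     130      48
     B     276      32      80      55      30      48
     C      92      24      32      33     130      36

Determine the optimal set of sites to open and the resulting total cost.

Open B and C; minimum total cost 283.

For any fixed open set, each retail store goes to its cheapest open site; total = fixed + service.
{B, C}: Galt→C 92, Ryde→C 24, Ashby→C 32, Tring→C 33, Dover→B 30, Norris→C 36. Service 247; fixed 36; total 283.
{A, B, C}: Galt→A 92, Ryde→C 24, Ashby→C 32, Tring→A 33, Dover→B 30, Norris→C 36. Service 247; fixed 51; total 298.
{A, B}: Galt→A 92, Ryde→B 32, Ashby→A 72, Tring→A 33, Dover→B 30, Norris→A 48. Service 307; fixed 42; total 349.
{C}: service 347 + fixed 9 = 356
No other subset beats 283.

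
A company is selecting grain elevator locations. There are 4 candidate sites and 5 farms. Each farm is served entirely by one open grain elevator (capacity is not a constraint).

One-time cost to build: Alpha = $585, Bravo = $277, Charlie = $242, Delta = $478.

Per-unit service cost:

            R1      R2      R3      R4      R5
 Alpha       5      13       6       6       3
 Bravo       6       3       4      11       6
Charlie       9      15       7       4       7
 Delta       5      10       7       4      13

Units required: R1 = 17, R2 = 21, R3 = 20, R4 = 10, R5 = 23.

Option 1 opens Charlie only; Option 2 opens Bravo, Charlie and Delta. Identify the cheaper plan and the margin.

Option 1: {Charlie}: R1→Charlie 9·17=153, R2→Charlie 15·21=315, R3→Charlie 7·20=140, R4→Charlie 4·10=40, R5→Charlie 7·23=161. Service 809; fixed 242; total 1051.
Option 2: {Bravo, Charlie, Delta}: R1→Delta 5·17=85, R2→Bravo 3·21=63, R3→Bravo 4·20=80, R4→Charlie 4·10=40, R5→Bravo 6·23=138. Service 406; fixed 997; total 1403.
Difference: |1051 − 1403| = 352.

Option 1 is cheaper by 352.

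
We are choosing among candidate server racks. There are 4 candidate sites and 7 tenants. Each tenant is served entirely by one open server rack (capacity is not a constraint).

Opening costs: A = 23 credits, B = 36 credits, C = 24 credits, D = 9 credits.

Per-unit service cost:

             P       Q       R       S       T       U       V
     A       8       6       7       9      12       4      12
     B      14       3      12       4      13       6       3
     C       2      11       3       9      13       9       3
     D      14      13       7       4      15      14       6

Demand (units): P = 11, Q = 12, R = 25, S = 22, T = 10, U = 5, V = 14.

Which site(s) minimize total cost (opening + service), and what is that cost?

Open B and C; minimum total cost 483.

For any fixed open set, each tenant goes to its cheapest open site; total = fixed + service.
{B, C}: P→C 2·11=22, Q→B 3·12=36, R→C 3·25=75, S→B 4·22=88, T→B 13·10=130, U→B 6·5=30, V→B 3·14=42. Service 423; fixed 60; total 483.
{A, B, C}: service 403 + fixed 83 = 486
{B, C, D}: P→C 2·11=22, Q→B 3·12=36, R→C 3·25=75, S→B 4·22=88, T→B 13·10=130, U→B 6·5=30, V→B 3·14=42. Service 423; fixed 69; total 492.
{A, B, C, D}: service 403 + fixed 92 = 495
(All 15 nonempty subsets were checked; B and C is lowest.)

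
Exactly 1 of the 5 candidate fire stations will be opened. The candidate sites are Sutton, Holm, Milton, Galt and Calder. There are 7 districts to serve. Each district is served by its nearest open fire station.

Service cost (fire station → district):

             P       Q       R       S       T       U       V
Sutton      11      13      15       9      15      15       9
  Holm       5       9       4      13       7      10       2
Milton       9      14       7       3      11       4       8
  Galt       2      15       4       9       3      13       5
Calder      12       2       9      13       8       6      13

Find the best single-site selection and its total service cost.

With exactly 1 open, each district uses its cheapest among the chosen.
{Holm}: P→Holm 5, Q→Holm 9, R→Holm 4, S→Holm 13, T→Holm 7, U→Holm 10, V→Holm 2. Service cost 50.
{Galt}: service cost 51
{Milton}: service cost 56
Among all 5 size-1 choices, {Holm} is lowest.

Choose Holm only; total service cost 50.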